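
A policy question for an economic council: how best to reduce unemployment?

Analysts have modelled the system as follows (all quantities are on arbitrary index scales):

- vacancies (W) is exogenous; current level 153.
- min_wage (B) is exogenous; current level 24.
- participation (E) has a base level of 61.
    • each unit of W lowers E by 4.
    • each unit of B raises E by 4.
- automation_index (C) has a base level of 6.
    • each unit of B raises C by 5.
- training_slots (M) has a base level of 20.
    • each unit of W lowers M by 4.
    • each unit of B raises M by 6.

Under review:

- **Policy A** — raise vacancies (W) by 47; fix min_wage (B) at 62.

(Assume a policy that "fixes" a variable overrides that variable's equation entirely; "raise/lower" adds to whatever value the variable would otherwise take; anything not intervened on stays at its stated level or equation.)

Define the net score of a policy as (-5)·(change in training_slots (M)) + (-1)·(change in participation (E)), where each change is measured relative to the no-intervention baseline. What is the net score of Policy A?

-164

Baseline:
  W = 153
  B = 24
  E = 61 − 4·153 + 4·24 = -455
  M = 20 − 4·153 + 6·24 = -448
Policy A (W + 47, B := 62):
  W = 153 + 47 = 200
  B = 62
  E = 61 − 4·200 + 4·62 = -491
  M = 20 − 4·200 + 6·62 = -408
ΔM = -408 − (-448) = 40; ΔE = -491 − (-455) = -36
Score = (-5)·40 + (-1)·(-36) = -164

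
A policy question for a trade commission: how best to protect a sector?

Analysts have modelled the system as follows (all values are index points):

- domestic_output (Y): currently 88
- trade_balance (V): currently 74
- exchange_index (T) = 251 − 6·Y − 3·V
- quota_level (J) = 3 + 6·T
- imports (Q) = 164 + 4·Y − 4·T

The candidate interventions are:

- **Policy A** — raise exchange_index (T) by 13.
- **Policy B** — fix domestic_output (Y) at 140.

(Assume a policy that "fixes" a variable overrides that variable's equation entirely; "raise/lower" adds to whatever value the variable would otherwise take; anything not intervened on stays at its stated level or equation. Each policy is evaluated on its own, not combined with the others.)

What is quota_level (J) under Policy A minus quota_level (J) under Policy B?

Policy A (T + 13):
  Y = 88
  V = 74
  T = 251 − 6·88 − 3·74 (+13 from intervention) = -486
  J = 3 + 6·(-486) = -2913
Policy B (Y := 140):
  Y = 140
  V = 74
  T = 251 − 6·140 − 3·74 = -811
  J = 3 + 6·(-811) = -4863
J: -2913 − (-4863) = 1950

1950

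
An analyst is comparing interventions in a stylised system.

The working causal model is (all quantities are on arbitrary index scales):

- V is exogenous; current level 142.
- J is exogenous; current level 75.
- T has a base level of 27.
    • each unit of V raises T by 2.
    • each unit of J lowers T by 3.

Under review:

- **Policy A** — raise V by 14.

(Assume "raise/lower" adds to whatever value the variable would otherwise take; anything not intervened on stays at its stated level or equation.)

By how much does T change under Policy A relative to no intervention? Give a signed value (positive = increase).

28

Baseline:
  V = 142
  J = 75
  T = 27 + 2·142 − 3·75 = 86
Policy A (V + 14):
  V = 142 + 14 = 156
  J = 75
  T = 27 + 2·156 − 3·75 = 114
Change in T: 114 − 86 = 28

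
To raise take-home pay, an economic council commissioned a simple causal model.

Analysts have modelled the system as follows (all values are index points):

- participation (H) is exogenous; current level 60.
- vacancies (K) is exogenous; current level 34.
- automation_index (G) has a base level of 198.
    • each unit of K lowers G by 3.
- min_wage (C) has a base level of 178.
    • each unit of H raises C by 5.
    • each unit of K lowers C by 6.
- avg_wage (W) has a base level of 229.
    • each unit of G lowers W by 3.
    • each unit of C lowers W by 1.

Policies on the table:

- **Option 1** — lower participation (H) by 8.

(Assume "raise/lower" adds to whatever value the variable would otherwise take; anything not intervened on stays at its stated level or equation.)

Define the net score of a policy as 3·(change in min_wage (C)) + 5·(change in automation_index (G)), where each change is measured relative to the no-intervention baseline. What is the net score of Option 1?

-120

Baseline:
  H = 60
  K = 34
  G = 198 − 3·34 = 96
  C = 178 + 5·60 − 6·34 = 274
Option 1 (H − 8):
  H = 60 − 8 = 52
  K = 34
  G = 198 − 3·34 = 96
  C = 178 + 5·52 − 6·34 = 234
ΔC = 234 − 274 = -40; ΔG = 96 − 96 = 0
Score = 3·(-40) + 5·0 = -120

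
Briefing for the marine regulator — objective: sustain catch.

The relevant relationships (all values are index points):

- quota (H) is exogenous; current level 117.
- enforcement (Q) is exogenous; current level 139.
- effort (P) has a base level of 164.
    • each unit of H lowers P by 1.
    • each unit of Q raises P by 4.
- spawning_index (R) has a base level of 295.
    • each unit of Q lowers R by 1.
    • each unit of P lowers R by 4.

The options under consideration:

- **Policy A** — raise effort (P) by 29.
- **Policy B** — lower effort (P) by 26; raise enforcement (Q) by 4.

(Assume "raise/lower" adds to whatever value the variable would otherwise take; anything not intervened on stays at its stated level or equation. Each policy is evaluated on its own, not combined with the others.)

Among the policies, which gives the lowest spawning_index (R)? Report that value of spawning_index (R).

-2372

Policy A (P + 29):
  H = 117
  Q = 139
  P = 164 − 117 + 4·139 (+29 from intervention) = 632
  R = 295 − 139 − 4·632 = -2372
Policy B (P − 26, Q + 4):
  H = 117
  Q = 139 + 4 = 143
  P = 164 − 117 + 4·143 (−26 from intervention) = 593
  R = 295 − 143 − 4·593 = -2220
Comparing — Policy A: R=-2372, Policy B: R=-2220. Lowest is -2372 (Policy A).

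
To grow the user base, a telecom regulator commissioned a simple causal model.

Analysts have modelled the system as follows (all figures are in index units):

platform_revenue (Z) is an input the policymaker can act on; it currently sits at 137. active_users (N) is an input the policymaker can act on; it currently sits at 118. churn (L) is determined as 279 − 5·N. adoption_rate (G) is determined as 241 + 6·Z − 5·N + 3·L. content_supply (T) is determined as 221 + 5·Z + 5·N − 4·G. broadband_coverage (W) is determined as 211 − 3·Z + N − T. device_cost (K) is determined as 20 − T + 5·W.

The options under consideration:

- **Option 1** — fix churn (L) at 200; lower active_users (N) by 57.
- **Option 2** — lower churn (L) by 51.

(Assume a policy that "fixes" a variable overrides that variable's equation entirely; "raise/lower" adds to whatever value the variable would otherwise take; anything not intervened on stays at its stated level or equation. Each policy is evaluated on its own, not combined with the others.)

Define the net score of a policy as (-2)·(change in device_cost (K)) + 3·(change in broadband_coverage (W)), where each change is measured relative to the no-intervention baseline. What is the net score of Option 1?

Baseline:
  Z = 137
  N = 118
  L = 279 − 5·118 = -311
  G = 241 + 6·137 − 5·118 + 3·(-311) = -460
  T = 221 + 5·137 + 5·118 − 4·(-460) = 3336
  W = 211 − 3·137 + 118 − 3336 = -3418
  K = 20 − 3336 + 5·(-3418) = -20406
Option 1 (L := 200, N − 57):
  Z = 137
  N = 118 − 57 = 61
  L = 200
  G = 241 + 6·137 − 5·61 + 3·200 = 1358
  T = 221 + 5·137 + 5·61 − 4·1358 = -4221
  W = 211 − 3·137 + 61 − (-4221) = 4082
  K = 20 − (-4221) + 5·4082 = 24651
ΔK = 24651 − (-20406) = 45057; ΔW = 4082 − (-3418) = 7500
Score = (-2)·45057 + 3·7500 = -67614

-67614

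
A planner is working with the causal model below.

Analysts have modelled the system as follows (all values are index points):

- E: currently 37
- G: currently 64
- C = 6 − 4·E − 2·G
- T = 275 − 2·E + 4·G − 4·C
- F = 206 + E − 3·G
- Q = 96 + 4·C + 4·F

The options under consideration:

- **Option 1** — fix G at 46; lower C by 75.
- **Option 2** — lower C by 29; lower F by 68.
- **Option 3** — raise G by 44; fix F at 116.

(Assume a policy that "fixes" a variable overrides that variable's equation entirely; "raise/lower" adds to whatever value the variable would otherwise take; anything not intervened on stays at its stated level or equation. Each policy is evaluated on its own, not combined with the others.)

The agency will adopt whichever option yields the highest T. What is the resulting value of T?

Option 1 (G := 46, C − 75):
  E = 37
  G = 46
  C = 6 − 4·37 − 2·46 (−75 from intervention) = -309
  T = 275 − 2·37 + 4·46 − 4·(-309) = 1621
Option 2 (C − 29, F − 68):
  E = 37
  G = 64
  C = 6 − 4·37 − 2·64 (−29 from intervention) = -299
  T = 275 − 2·37 + 4·64 − 4·(-299) = 1653
Option 3 (G + 44, F := 116):
  E = 37
  G = 64 + 44 = 108
  C = 6 − 4·37 − 2·108 = -358
  T = 275 − 2·37 + 4·108 − 4·(-358) = 2065
Comparing — Option 1: T=1621, Option 2: T=1653, Option 3: T=2065. Highest is 2065 (Option 3).

2065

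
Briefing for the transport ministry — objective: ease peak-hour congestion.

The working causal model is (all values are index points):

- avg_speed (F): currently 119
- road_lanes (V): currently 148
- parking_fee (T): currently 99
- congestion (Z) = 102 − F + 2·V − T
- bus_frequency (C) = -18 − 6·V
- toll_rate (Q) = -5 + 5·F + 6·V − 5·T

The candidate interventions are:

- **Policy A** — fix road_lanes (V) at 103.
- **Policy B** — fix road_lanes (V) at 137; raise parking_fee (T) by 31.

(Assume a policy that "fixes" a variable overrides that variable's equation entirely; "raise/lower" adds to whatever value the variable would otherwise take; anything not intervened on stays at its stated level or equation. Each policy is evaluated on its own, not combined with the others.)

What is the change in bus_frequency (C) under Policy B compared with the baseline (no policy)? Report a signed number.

66

Baseline:
  V = 148
  C = -18 − 6·148 = -906
Policy B (V := 137, T + 31):
  V = 137
  C = -18 − 6·137 = -840
Change in C: -840 − (-906) = 66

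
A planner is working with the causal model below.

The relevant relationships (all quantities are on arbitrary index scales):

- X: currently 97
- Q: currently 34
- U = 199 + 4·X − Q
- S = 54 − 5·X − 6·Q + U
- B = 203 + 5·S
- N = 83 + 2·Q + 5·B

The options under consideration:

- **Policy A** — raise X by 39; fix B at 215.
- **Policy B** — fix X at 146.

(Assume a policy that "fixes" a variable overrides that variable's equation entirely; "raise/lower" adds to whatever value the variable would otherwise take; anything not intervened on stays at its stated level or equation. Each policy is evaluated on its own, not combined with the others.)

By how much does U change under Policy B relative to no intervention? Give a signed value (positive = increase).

Baseline:
  X = 97
  Q = 34
  U = 199 + 4·97 − 34 = 553
Policy B (X := 146):
  X = 146
  Q = 34
  U = 199 + 4·146 − 34 = 749
Change in U: 749 − 553 = 196

196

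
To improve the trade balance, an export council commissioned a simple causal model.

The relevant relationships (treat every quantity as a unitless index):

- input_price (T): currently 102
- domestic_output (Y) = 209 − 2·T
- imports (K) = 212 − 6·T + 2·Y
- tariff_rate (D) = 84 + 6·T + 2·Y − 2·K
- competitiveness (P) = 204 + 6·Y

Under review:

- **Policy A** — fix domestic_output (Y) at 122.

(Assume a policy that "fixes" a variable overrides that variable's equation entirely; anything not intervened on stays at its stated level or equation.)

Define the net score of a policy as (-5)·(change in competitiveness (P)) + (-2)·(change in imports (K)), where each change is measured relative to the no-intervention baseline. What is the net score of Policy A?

Baseline:
  T = 102
  Y = 209 − 2·102 = 5
  K = 212 − 6·102 + 2·5 = -390
  P = 204 + 6·5 = 234
Policy A (Y := 122):
  T = 102
  Y = 122
  K = 212 − 6·102 + 2·122 = -156
  P = 204 + 6·122 = 936
ΔP = 936 − 234 = 702; ΔK = -156 − (-390) = 234
Score = (-5)·702 + (-2)·234 = -3978

-3978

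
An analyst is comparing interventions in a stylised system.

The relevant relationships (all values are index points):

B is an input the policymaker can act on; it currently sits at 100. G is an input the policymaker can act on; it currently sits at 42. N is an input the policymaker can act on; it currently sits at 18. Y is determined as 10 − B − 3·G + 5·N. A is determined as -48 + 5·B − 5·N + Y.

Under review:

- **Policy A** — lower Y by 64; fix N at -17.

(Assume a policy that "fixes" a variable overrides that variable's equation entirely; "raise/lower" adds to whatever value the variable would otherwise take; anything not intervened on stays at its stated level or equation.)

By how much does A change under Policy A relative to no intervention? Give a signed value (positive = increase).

Baseline:
  B = 100
  G = 42
  N = 18
  Y = 10 − 100 − 3·42 + 5·18 = -126
  A = -48 + 5·100 − 5·18 + (-126) = 236
Policy A (Y − 64, N := -17):
  B = 100
  G = 42
  N = -17
  Y = 10 − 100 − 3·42 + 5·(-17) (−64 from intervention) = -365
  A = -48 + 5·100 − 5·(-17) + (-365) = 172
Change in A: 172 − 236 = -64

-64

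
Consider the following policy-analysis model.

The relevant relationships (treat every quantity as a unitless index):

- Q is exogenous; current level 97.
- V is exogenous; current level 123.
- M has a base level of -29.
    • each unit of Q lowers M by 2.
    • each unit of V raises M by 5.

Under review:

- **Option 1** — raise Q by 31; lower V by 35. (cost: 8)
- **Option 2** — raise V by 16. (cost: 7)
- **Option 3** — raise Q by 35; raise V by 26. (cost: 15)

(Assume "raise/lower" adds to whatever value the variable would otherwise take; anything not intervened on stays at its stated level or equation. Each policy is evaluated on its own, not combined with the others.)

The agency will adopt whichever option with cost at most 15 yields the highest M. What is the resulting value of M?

472

Option 1 (Q + 31, V − 35):
  Q = 97 + 31 = 128
  V = 123 − 35 = 88
  M = -29 − 2·128 + 5·88 = 155
Option 2 (V + 16):
  Q = 97
  V = 123 + 16 = 139
  M = -29 − 2·97 + 5·139 = 472
Option 3 (Q + 35, V + 26):
  Q = 97 + 35 = 132
  V = 123 + 26 = 149
  M = -29 − 2·132 + 5·149 = 452
Comparing — Option 1: M=155, Option 2: M=472, Option 3: M=452. Highest is 472 (Option 2).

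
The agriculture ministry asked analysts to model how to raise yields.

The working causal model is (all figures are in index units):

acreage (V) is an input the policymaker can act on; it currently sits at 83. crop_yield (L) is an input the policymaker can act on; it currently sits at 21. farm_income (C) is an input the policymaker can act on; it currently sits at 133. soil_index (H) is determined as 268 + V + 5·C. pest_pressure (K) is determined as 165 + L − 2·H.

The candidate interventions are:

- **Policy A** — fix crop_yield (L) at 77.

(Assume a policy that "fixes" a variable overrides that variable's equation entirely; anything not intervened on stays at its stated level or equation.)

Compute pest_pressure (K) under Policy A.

-1790

Policy A (L := 77):
  V = 83
  L = 77
  C = 133
  H = 268 + 83 + 5·133 = 1016
  K = 165 + 77 − 2·1016 = -1790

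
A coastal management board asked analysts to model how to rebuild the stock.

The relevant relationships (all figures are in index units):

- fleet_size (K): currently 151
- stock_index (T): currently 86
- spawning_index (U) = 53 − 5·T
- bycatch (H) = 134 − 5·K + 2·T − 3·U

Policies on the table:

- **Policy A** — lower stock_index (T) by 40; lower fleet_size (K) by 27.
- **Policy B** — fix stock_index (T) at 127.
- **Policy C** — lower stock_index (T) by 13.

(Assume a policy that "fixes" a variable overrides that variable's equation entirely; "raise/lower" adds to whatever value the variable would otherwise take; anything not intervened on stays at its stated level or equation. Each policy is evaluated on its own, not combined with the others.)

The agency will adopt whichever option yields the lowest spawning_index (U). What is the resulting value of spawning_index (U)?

Policy A (T − 40, K − 27):
  T = 86 − 40 = 46
  U = 53 − 5·46 = -177
Policy B (T := 127):
  T = 127
  U = 53 − 5·127 = -582
Policy C (T − 13):
  T = 86 − 13 = 73
  U = 53 − 5·73 = -312
Comparing — Policy A: U=-177, Policy B: U=-582, Policy C: U=-312. Lowest is -582 (Policy B).

-582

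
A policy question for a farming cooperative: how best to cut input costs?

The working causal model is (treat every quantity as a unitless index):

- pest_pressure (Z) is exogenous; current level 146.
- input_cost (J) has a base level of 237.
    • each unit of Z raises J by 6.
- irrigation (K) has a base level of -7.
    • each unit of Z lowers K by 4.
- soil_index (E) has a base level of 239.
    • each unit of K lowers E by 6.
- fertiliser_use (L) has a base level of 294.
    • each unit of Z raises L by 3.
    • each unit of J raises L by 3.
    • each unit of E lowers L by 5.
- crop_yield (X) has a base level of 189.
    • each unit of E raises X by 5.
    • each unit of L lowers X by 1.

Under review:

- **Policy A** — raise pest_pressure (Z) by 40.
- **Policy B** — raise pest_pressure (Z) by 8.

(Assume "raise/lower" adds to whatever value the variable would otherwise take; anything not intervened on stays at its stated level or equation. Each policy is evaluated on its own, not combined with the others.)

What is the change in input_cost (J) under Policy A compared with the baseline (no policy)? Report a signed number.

Baseline:
  Z = 146
  J = 237 + 6·146 = 1113
Policy A (Z + 40):
  Z = 146 + 40 = 186
  J = 237 + 6·186 = 1353
Change in J: 1353 − 1113 = 240

240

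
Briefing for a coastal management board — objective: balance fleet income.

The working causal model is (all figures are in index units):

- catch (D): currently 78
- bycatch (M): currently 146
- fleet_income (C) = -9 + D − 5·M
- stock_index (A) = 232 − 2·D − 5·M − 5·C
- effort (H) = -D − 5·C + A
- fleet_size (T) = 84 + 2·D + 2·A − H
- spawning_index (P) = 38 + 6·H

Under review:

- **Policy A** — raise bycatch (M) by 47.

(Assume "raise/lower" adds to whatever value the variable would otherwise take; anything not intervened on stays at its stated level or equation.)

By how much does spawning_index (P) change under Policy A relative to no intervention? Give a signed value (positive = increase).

Baseline:
  D = 78
  M = 146
  C = -9 + 78 − 5·146 = -661
  A = 232 − 2·78 − 5·146 − 5·(-661) = 2651
  H = 0 − 78 − 5·(-661) + 2651 = 5878
  P = 38 + 6·5878 = 35306
Policy A (M + 47):
  D = 78
  M = 146 + 47 = 193
  C = -9 + 78 − 5·193 = -896
  A = 232 − 2·78 − 5·193 − 5·(-896) = 3591
  H = 0 − 78 − 5·(-896) + 3591 = 7993
  P = 38 + 6·7993 = 47996
Change in P: 47996 − 35306 = 12690

12690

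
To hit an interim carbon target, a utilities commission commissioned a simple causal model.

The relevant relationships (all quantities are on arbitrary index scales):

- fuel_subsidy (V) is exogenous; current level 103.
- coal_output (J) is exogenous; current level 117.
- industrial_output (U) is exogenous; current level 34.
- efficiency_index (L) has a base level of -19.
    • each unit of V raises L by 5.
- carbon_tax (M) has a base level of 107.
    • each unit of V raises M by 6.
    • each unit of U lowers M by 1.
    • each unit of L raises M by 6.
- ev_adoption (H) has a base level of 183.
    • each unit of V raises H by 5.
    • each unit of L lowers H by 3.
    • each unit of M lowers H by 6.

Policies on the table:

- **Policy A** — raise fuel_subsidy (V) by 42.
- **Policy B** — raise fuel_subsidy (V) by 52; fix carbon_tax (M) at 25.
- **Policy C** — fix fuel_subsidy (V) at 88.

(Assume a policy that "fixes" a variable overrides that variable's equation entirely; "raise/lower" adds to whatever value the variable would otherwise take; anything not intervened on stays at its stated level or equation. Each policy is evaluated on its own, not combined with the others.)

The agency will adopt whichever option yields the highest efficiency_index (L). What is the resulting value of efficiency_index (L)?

756

Policy A (V + 42):
  V = 103 + 42 = 145
  L = -19 + 5·145 = 706
Policy B (V + 52, M := 25):
  V = 103 + 52 = 155
  L = -19 + 5·155 = 756
Policy C (V := 88):
  V = 88
  L = -19 + 5·88 = 421
Comparing — Policy A: L=706, Policy B: L=756, Policy C: L=421. Highest is 756 (Policy B).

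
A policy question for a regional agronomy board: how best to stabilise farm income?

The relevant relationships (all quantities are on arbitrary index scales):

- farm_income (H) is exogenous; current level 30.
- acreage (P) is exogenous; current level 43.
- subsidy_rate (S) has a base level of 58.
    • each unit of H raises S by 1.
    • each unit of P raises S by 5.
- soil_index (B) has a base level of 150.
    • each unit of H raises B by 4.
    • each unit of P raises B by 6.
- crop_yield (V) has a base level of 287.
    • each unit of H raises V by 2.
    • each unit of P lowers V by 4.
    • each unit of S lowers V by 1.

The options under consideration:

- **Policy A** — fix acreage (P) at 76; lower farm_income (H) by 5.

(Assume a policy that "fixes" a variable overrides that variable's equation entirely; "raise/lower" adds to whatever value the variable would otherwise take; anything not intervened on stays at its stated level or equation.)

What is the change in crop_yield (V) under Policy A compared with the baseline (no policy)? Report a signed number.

Baseline:
  H = 30
  P = 43
  S = 58 + 30 + 5·43 = 303
  V = 287 + 2·30 − 4·43 − 303 = -128
Policy A (P := 76, H − 5):
  H = 30 − 5 = 25
  P = 76
  S = 58 + 25 + 5·76 = 463
  V = 287 + 2·25 − 4·76 − 463 = -430
Change in V: -430 − (-128) = -302

-302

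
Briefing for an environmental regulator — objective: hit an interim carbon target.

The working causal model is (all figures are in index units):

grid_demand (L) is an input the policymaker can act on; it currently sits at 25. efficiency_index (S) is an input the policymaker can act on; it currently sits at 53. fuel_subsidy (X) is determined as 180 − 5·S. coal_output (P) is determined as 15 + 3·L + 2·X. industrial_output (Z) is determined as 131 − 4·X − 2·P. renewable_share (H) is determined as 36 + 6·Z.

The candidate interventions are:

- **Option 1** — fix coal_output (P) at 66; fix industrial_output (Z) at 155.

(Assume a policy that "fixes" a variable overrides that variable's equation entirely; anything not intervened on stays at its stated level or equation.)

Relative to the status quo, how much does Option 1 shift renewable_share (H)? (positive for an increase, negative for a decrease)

-2856

Baseline:
  L = 25
  S = 53
  X = 180 − 5·53 = -85
  P = 15 + 3·25 + 2·(-85) = -80
  Z = 131 − 4·(-85) − 2·(-80) = 631
  H = 36 + 6·631 = 3822
Option 1 (P := 66, Z := 155):
  L = 25
  S = 53
  X = 180 − 5·53 = -85
  P = 66
  Z = 155
  H = 36 + 6·155 = 966
Change in H: 966 − 3822 = -2856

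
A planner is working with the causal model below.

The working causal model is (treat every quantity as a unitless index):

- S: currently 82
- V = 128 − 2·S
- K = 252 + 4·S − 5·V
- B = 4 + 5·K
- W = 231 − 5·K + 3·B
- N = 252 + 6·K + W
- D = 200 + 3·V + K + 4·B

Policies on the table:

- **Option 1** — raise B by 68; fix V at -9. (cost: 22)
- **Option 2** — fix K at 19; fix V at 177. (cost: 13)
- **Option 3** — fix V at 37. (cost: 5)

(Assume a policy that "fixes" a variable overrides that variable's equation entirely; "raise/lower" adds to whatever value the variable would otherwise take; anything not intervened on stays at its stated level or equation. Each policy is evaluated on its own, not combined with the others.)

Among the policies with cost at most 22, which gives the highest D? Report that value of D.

Option 1 (B + 68, V := -9):
  S = 82
  V = -9
  K = 252 + 4·82 − 5·(-9) = 625
  B = 4 + 5·625 (+68 from intervention) = 3197
  D = 200 + 3·(-9) + 625 + 4·3197 = 13586
Option 2 (K := 19, V := 177):
  S = 82
  V = 177
  K = 19
  B = 4 + 5·19 = 99
  D = 200 + 3·177 + 19 + 4·99 = 1146
Option 3 (V := 37):
  S = 82
  V = 37
  K = 252 + 4·82 − 5·37 = 395
  B = 4 + 5·395 = 1979
  D = 200 + 3·37 + 395 + 4·1979 = 8622
Comparing — Option 1: D=13586, Option 2: D=1146, Option 3: D=8622. Highest is 13586 (Option 1).

13586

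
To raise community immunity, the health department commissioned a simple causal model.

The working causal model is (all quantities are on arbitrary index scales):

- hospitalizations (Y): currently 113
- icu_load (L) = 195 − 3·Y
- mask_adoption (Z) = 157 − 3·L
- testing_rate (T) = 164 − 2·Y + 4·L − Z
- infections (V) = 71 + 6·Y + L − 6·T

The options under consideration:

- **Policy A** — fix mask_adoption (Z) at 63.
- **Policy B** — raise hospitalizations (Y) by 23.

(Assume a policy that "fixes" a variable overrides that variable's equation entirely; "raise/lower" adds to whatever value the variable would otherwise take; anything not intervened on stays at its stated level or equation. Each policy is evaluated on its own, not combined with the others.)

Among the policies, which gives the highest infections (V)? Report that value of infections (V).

11210

Policy A (Z := 63):
  Y = 113
  L = 195 − 3·113 = -144
  Z = 63
  T = 164 − 2·113 + 4·(-144) − 63 = -701
  V = 71 + 6·113 + (-144) − 6·(-701) = 4811
Policy B (Y + 23):
  Y = 113 + 23 = 136
  L = 195 − 3·136 = -213
  Z = 157 − 3·(-213) = 796
  T = 164 − 2·136 + 4·(-213) − 796 = -1756
  V = 71 + 6·136 + (-213) − 6·(-1756) = 11210
Comparing — Policy A: V=4811, Policy B: V=11210. Highest is 11210 (Policy B).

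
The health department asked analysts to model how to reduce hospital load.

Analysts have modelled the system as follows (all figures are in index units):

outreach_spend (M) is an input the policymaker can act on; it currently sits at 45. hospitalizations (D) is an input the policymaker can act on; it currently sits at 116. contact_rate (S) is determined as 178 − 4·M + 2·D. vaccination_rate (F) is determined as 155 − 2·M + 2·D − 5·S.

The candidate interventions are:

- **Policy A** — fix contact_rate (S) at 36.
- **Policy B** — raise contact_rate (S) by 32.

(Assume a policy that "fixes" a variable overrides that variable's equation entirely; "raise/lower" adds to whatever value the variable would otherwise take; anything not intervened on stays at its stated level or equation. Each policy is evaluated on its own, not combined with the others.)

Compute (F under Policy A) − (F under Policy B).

1130

Policy A (S := 36):
  M = 45
  D = 116
  S = 36
  F = 155 − 2·45 + 2·116 − 5·36 = 117
Policy B (S + 32):
  M = 45
  D = 116
  S = 178 − 4·45 + 2·116 (+32 from intervention) = 262
  F = 155 − 2·45 + 2·116 − 5·262 = -1013
F: 117 − (-1013) = 1130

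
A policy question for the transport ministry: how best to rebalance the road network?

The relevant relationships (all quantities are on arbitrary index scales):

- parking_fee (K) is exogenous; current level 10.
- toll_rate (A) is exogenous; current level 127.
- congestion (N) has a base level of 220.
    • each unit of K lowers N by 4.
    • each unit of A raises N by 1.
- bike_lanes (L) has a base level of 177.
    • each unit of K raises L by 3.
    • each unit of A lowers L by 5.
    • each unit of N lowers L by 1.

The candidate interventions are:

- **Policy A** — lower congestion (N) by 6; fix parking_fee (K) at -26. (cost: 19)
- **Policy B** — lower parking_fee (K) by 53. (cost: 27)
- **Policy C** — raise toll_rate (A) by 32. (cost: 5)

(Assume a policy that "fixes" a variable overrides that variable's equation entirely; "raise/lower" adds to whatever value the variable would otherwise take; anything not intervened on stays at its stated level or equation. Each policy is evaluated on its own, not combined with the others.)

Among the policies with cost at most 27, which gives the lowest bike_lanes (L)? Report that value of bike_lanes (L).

Policy A (N − 6, K := -26):
  K = -26
  A = 127
  N = 220 − 4·(-26) + 127 (−6 from intervention) = 445
  L = 177 + 3·(-26) − 5·127 − 445 = -981
Policy B (K − 53):
  K = 10 − 53 = -43
  A = 127
  N = 220 − 4·(-43) + 127 = 519
  L = 177 + 3·(-43) − 5·127 − 519 = -1106
Policy C (A + 32):
  K = 10
  A = 127 + 32 = 159
  N = 220 − 4·10 + 159 = 339
  L = 177 + 3·10 − 5·159 − 339 = -927
Comparing — Policy A: L=-981, Policy B: L=-1106, Policy C: L=-927. Lowest is -1106 (Policy B).

-1106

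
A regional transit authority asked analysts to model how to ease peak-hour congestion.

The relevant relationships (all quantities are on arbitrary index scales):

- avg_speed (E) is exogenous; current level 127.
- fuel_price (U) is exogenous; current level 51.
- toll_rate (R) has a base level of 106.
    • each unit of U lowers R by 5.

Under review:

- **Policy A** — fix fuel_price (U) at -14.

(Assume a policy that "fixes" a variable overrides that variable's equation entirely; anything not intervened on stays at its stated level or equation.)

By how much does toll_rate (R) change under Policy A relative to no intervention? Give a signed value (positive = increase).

325

Baseline:
  U = 51
  R = 106 − 5·51 = -149
Policy A (U := -14):
  U = -14
  R = 106 − 5·(-14) = 176
Change in R: 176 − (-149) = 325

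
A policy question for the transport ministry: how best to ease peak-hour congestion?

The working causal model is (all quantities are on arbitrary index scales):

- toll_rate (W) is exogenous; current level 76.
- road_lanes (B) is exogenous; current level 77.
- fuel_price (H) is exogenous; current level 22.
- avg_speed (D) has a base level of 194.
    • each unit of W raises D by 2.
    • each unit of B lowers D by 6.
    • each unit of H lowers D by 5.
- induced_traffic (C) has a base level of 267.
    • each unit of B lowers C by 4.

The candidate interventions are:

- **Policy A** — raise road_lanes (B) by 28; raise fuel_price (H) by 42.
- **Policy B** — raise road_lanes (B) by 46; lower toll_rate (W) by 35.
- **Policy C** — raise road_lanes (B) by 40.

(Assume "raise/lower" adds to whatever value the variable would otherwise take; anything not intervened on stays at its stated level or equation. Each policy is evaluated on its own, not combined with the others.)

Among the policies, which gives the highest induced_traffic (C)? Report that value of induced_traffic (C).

Policy A (B + 28, H + 42):
  B = 77 + 28 = 105
  C = 267 − 4·105 = -153
Policy B (B + 46, W − 35):
  B = 77 + 46 = 123
  C = 267 − 4·123 = -225
Policy C (B + 40):
  B = 77 + 40 = 117
  C = 267 − 4·117 = -201
Comparing — Policy A: C=-153, Policy B: C=-225, Policy C: C=-201. Highest is -153 (Policy A).

-153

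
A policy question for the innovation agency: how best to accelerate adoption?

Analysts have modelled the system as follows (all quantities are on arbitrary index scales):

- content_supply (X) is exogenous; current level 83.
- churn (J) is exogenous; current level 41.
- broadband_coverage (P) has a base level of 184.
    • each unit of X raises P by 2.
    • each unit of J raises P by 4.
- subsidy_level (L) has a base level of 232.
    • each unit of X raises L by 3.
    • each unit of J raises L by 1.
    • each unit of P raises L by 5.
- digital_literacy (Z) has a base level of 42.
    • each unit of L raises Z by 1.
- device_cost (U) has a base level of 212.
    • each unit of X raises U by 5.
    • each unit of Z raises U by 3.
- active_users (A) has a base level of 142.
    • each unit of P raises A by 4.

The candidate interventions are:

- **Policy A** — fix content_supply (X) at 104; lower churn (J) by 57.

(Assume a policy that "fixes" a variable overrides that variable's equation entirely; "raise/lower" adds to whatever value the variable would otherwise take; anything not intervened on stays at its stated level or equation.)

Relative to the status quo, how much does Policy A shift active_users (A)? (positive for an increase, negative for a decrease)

-744

Baseline:
  X = 83
  J = 41
  P = 184 + 2·83 + 4·41 = 514
  A = 142 + 4·514 = 2198
Policy A (X := 104, J − 57):
  X = 104
  J = 41 − 57 = -16
  P = 184 + 2·104 + 4·(-16) = 328
  A = 142 + 4·328 = 1454
Change in A: 1454 − 2198 = -744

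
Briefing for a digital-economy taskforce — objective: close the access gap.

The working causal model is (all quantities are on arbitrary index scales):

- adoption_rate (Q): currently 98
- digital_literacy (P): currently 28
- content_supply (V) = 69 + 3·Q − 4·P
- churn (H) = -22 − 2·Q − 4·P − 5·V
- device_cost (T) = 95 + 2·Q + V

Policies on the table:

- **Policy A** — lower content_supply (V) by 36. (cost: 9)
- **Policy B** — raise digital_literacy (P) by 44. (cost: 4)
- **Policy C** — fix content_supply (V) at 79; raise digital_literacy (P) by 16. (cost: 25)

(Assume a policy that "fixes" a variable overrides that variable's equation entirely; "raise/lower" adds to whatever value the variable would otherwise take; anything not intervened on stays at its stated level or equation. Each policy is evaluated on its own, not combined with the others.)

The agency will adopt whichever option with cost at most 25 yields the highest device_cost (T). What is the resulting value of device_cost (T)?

506

Policy A (V − 36):
  Q = 98
  P = 28
  V = 69 + 3·98 − 4·28 (−36 from intervention) = 215
  T = 95 + 2·98 + 215 = 506
Policy B (P + 44):
  Q = 98
  P = 28 + 44 = 72
  V = 69 + 3·98 − 4·72 = 75
  T = 95 + 2·98 + 75 = 366
Policy C (V := 79, P + 16):
  Q = 98
  P = 28 + 16 = 44
  V = 79
  T = 95 + 2·98 + 79 = 370
Comparing — Policy A: T=506, Policy B: T=366, Policy C: T=370. Highest is 506 (Policy A).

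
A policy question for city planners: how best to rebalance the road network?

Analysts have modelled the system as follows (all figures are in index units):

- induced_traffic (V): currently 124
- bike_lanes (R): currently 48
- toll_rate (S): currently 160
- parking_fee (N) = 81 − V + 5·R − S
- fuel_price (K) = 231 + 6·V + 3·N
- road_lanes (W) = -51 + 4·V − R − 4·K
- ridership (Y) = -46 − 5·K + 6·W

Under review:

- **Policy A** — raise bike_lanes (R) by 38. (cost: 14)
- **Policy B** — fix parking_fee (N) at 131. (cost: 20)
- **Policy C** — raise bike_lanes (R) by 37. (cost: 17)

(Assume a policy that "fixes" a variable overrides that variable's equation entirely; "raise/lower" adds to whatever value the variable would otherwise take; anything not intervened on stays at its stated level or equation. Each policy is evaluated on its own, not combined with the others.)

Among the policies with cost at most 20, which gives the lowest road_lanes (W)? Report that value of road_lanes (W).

-6265

Policy A (R + 38):
  V = 124
  R = 48 + 38 = 86
  S = 160
  N = 81 − 124 + 5·86 − 160 = 227
  K = 231 + 6·124 + 3·227 = 1656
  W = -51 + 4·124 − 86 − 4·1656 = -6265
Policy B (N := 131):
  V = 124
  R = 48
  S = 160
  N = 131
  K = 231 + 6·124 + 3·131 = 1368
  W = -51 + 4·124 − 48 − 4·1368 = -5075
Policy C (R + 37):
  V = 124
  R = 48 + 37 = 85
  S = 160
  N = 81 − 124 + 5·85 − 160 = 222
  K = 231 + 6·124 + 3·222 = 1641
  W = -51 + 4·124 − 85 − 4·1641 = -6204
Comparing — Policy A: W=-6265, Policy B: W=-5075, Policy C: W=-6204. Lowest is -6265 (Policy A).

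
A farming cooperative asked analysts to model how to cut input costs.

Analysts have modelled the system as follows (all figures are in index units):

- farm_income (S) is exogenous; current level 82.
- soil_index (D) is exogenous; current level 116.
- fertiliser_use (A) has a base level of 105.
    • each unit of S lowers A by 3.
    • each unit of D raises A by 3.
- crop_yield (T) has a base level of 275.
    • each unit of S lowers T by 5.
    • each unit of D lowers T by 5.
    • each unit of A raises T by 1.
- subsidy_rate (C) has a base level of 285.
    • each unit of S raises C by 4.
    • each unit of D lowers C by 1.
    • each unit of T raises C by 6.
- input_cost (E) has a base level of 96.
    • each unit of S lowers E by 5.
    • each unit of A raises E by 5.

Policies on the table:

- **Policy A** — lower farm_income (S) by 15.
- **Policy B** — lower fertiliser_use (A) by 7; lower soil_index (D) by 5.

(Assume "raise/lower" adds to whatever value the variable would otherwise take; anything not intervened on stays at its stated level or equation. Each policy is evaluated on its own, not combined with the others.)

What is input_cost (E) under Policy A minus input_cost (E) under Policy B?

410

Policy A (S − 15):
  S = 82 − 15 = 67
  D = 116
  A = 105 − 3·67 + 3·116 = 252
  E = 96 − 5·67 + 5·252 = 1021
Policy B (A − 7, D − 5):
  S = 82
  D = 116 − 5 = 111
  A = 105 − 3·82 + 3·111 (−7 from intervention) = 185
  E = 96 − 5·82 + 5·185 = 611
E: 1021 − 611 = 410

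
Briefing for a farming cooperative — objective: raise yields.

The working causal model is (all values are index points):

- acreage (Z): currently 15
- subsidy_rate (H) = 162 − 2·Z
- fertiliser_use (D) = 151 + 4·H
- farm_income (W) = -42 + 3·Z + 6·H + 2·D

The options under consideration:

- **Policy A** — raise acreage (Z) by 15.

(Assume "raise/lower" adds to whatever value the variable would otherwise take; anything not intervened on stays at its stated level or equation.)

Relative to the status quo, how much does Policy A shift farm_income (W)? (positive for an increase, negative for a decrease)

-375

Baseline:
  Z = 15
  H = 162 − 2·15 = 132
  D = 151 + 4·132 = 679
  W = -42 + 3·15 + 6·132 + 2·679 = 2153
Policy A (Z + 15):
  Z = 15 + 15 = 30
  H = 162 − 2·30 = 102
  D = 151 + 4·102 = 559
  W = -42 + 3·30 + 6·102 + 2·559 = 1778
Change in W: 1778 − 2153 = -375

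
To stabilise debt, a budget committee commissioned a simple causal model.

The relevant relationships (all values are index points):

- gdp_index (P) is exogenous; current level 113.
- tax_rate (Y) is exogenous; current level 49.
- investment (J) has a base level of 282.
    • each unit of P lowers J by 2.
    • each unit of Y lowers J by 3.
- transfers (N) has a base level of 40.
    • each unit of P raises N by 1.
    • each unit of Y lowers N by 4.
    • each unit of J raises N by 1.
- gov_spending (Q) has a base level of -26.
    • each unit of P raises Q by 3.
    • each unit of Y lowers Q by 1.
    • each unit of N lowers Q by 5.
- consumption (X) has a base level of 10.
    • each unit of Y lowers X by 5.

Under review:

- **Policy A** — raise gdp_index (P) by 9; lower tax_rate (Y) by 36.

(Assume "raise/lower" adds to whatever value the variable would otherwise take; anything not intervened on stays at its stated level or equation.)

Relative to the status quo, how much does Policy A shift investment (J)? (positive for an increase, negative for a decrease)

Baseline:
  P = 113
  Y = 49
  J = 282 − 2·113 − 3·49 = -91
Policy A (P + 9, Y − 36):
  P = 113 + 9 = 122
  Y = 49 − 36 = 13
  J = 282 − 2·122 − 3·13 = -1
Change in J: -1 − (-91) = 90

90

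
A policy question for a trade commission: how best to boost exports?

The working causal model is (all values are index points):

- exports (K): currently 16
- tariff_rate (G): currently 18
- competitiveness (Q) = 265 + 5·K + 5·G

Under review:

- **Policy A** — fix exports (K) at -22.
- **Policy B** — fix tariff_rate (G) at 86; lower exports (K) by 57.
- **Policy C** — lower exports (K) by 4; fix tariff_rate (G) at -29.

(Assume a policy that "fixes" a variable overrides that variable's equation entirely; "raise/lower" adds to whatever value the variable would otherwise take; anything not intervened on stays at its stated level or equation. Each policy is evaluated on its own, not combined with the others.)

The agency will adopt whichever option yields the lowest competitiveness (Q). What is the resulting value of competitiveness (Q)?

Policy A (K := -22):
  K = -22
  G = 18
  Q = 265 + 5·(-22) + 5·18 = 245
Policy B (G := 86, K − 57):
  K = 16 − 57 = -41
  G = 86
  Q = 265 + 5·(-41) + 5·86 = 490
Policy C (K − 4, G := -29):
  K = 16 − 4 = 12
  G = -29
  Q = 265 + 5·12 + 5·(-29) = 180
Comparing — Policy A: Q=245, Policy B: Q=490, Policy C: Q=180. Lowest is 180 (Policy C).

180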